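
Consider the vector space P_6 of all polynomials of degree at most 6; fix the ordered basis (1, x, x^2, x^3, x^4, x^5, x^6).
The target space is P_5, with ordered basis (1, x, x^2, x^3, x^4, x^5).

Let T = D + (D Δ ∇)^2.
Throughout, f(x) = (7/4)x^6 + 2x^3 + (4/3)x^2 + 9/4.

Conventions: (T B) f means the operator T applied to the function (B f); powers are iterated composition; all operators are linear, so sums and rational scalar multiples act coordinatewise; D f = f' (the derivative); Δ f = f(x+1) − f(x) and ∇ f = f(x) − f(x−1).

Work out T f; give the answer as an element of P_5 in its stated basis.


g(x) = (21/2)x^5 + 6x^2 + (8/3)x + 1260

D f = (21/2)x^5 + 6x^2 + (8/3)x
∇ f = (21/2)x^5 - (105/4)x^4 + 35x^3 - (81/4)x^2 + (43/6)x - 13/12
Δ ∇ f = (105/2)x^4 + (105/2)x^2 + 12x + 37/6
D Δ ∇ f = 210x^3 + 105x + 12
∇ (D Δ ∇) f = 630x^2 - 630x + 315
Δ ∇ (D Δ ∇) f = 1260x
D Δ ∇ (D Δ ∇) f = 1260
(D + (D Δ ∇)^2) f = (21/2)x^5 + 6x^2 + (8/3)x + 1260


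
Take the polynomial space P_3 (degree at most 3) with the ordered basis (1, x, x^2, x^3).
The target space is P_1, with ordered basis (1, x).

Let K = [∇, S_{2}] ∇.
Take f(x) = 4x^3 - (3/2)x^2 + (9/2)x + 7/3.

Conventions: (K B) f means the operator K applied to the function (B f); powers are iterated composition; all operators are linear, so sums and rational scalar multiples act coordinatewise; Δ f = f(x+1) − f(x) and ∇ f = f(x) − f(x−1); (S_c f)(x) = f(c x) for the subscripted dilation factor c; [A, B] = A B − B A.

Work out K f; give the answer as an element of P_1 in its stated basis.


the result is g(x) = 48x - 51

∇ f = 12x^2 - 15x + 10
S_{2} ∇ f = 48x^2 - 30x + 10
∇ S_{2} ∇ f = 96x - 78
∇ ∇ f = 24x - 27
S_{2} ∇ ∇ f = 48x - 27
[∇, S_{2}] ∇ f = 48x - 51


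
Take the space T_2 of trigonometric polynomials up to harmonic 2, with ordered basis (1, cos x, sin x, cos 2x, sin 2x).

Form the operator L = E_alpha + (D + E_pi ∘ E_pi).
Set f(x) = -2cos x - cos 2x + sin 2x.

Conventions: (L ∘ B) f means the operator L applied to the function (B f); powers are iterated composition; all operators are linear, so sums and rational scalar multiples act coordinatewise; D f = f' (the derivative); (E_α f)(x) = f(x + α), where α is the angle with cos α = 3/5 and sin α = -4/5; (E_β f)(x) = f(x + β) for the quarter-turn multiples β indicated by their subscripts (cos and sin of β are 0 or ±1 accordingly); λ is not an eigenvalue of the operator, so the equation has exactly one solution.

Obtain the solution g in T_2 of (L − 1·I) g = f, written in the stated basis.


g(x) = -3cos x - sin x - (19/29)cos 2x - (33/29)sin 2x

write g with unknown coordinates in the stated basis and equate coefficients in (L − 1·I) g = f
solving from the highest basis element down gives g = -3cos x - sin x - (19/29)cos 2x - (33/29)sin 2x
check: L g = -5cos x - sin x - (48/29)cos 2x - (4/29)sin 2x
so L g − 1·g = -2cos x - cos 2x + sin 2x = f ✓


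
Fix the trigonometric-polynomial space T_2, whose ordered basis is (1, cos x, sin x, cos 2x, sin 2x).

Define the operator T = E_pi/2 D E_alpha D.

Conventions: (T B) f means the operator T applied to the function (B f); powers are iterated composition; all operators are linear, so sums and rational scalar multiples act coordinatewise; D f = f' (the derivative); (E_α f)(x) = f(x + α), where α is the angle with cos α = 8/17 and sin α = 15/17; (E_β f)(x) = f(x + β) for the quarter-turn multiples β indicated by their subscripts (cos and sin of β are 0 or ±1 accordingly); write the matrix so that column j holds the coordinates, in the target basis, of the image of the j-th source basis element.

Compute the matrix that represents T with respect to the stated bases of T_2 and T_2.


the matrix is [[0, 0, 0, 0, 0]; [0, 15/17, -8/17, 0, 0]; [0, 8/17, 15/17, 0, 0]; [0, 0, 0, -644/289, 960/289]; [0, 0, 0, -960/289, -644/289]] (rows listed top to bottom)

image of 1: 0
image of cos x: (15/17)cos x + (8/17)sin x
image of sin x: -(8/17)cos x + (15/17)sin x
image of cos 2x: -(644/289)cos 2x - (960/289)sin 2x
image of sin 2x: (960/289)cos 2x - (644/289)sin 2x
each image's coordinates form column j of the matrix


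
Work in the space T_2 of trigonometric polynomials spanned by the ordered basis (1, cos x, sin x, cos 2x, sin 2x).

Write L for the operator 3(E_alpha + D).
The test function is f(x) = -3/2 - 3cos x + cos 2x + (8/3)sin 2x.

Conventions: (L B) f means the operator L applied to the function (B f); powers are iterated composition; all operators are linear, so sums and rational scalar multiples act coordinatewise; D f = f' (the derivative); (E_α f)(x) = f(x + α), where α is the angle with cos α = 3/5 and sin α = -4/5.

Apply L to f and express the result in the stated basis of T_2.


g(x) = -9/2 - (27/5)cos x + (9/5)sin x + (187/25)cos 2x - (134/25)sin 2x

E_alpha f = -3/2 - (9/5)cos x - (12/5)sin x - (71/25)cos 2x + (16/75)sin 2x
D f = 3sin x + (16/3)cos 2x - 2sin 2x
(E_alpha + D) f = -3/2 - (9/5)cos x + (3/5)sin x + (187/75)cos 2x - (134/75)sin 2x
(3(E_alpha + D)) f = -9/2 - (27/5)cos x + (9/5)sin x + (187/25)cos 2x - (134/25)sin 2x


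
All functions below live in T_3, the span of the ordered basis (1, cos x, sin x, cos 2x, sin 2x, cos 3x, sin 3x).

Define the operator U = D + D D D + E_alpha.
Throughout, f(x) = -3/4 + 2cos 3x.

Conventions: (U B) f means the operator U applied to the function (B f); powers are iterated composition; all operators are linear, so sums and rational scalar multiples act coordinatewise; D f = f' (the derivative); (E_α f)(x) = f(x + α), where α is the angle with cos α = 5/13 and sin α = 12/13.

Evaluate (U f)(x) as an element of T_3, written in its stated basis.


D f = -6sin 3x
D f = -6sin 3x
D D f = -18cos 3x
D D D f = 54sin 3x
E_alpha f = -3/4 - (4070/2197)cos 3x + (1656/2197)sin 3x
(D + D D D + E_alpha) f = -3/4 - (4070/2197)cos 3x + (107112/2197)sin 3x

the result is g(x) = -3/4 - (4070/2197)cos 3x + (107112/2197)sin 3x


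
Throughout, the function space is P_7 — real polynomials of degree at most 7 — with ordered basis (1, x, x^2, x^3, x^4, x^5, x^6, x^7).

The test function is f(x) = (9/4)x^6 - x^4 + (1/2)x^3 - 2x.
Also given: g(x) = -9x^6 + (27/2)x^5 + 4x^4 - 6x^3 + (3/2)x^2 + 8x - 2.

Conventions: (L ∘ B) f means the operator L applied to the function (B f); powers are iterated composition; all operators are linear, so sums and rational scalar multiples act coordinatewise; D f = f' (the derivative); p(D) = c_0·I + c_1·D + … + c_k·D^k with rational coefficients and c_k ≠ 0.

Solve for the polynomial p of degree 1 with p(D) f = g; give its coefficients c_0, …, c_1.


D^0 f = (9/4)x^6 - x^4 + (1/2)x^3 - 2x
D^1 f = (27/2)x^5 - 4x^3 + (3/2)x^2 - 2
matching coefficients of g against c_0 f + c_1 Df + … from the top degree down determines the c_i
solution: c_0 = -4, c_1 = 1

c_0 = -4, c_1 = 1


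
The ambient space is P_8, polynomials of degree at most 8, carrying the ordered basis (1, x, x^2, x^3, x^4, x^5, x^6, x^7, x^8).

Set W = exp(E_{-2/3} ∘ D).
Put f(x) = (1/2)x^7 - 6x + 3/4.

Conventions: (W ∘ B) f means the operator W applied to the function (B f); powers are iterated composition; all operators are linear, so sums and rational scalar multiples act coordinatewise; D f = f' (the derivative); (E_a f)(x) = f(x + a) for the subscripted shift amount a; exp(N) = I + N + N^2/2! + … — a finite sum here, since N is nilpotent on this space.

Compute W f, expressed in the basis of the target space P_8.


the image equals g(x) = (1/2)x^7 + (7/2)x^6 - (7/2)x^5 - (175/6)x^4 + (2345/54)x^3 + (2807/54)x^2 - (15553/162)x + 6197/2916

order-1 term: (7/2)x^6 - 14x^5 + (70/3)x^4 - (560/27)x^3 + (280/27)x^2 - (224/81)x - 4150/729
order-2 term: (21/2)x^5 - 70x^4 + (560/3)x^3 - (2240/9)x^2 + (4480/27)x - 3584/81
order-3 term: (35/2)x^4 - 140x^3 + 420x^2 - 560x + 280
order-4 term: (35/2)x^3 - 140x^2 + (1120/3)x - 8960/27
order-5 term: (21/2)x^2 - 70x + 350/3
order-6 term: (7/2)x - 14
order-7 term: 1/2
the series for exp(E_{-2/3} ∘ D) f terminates at order 7
exp(E_{-2/3} ∘ D) f = (1/2)x^7 + (7/2)x^6 - (7/2)x^5 - (175/6)x^4 + (2345/54)x^3 + (2807/54)x^2 - (15553/162)x + 6197/2916


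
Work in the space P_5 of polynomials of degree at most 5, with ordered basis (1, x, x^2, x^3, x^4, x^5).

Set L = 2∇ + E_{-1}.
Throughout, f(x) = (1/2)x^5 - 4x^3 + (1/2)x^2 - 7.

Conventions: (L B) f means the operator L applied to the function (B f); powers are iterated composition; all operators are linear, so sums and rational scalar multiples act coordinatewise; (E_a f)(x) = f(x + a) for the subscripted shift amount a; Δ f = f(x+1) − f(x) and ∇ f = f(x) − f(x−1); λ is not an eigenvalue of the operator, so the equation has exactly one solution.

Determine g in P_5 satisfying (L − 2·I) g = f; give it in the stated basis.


the result is g(x) = -(1/2)x^5 - (5/2)x^4 - x^3 + (13/2)x^2 + (17/2)x + 10

write g with unknown coordinates in the stated basis and equate coefficients in (L − 2·I) g = f
solving from the highest basis element down gives g = -(1/2)x^5 - (5/2)x^4 - x^3 + (13/2)x^2 + (17/2)x + 10
check: L g = -(1/2)x^5 - 5x^4 - 6x^3 + (27/2)x^2 + 17x + 13
so L g − 2·g = (1/2)x^5 - 4x^3 + (1/2)x^2 - 7 = f ✓


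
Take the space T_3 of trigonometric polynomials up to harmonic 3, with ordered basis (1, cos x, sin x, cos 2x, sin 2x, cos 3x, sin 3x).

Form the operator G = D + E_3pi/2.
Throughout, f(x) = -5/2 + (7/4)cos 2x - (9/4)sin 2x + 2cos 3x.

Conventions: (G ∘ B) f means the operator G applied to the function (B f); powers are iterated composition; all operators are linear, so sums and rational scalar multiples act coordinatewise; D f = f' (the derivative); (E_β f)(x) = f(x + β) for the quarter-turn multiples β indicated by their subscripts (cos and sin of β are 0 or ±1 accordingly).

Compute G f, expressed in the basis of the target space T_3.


g(x) = -5/2 - (25/4)cos 2x - (5/4)sin 2x - 8sin 3x

D f = -(9/2)cos 2x - (7/2)sin 2x - 6sin 3x
E_3pi/2 f = -5/2 - (7/4)cos 2x + (9/4)sin 2x - 2sin 3x
(D + E_3pi/2) f = -5/2 - (25/4)cos 2x - (5/4)sin 2x - 8sin 3x


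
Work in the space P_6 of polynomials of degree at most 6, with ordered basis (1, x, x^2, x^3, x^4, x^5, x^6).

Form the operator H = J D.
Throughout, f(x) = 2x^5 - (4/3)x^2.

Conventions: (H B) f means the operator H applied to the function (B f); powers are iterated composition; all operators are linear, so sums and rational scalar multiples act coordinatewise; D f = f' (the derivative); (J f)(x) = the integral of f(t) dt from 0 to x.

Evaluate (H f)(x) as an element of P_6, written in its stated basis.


g(x) = 2x^5 - (4/3)x^2

D f = 10x^4 - (8/3)x
J D f = 2x^5 - (4/3)x^2


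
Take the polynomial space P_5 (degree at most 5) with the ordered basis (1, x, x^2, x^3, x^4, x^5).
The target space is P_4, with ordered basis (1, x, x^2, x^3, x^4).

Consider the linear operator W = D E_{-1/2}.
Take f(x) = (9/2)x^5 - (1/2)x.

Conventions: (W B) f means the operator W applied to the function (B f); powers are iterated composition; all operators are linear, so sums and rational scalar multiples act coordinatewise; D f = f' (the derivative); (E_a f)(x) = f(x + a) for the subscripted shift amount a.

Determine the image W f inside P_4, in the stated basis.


the result is g(x) = (45/2)x^4 - 45x^3 + (135/4)x^2 - (45/4)x + 29/32

E_{-1/2} f = (9/2)x^5 - (45/4)x^4 + (45/4)x^3 - (45/8)x^2 + (29/32)x + 7/64
D E_{-1/2} f = (45/2)x^4 - 45x^3 + (135/4)x^2 - (45/4)x + 29/32


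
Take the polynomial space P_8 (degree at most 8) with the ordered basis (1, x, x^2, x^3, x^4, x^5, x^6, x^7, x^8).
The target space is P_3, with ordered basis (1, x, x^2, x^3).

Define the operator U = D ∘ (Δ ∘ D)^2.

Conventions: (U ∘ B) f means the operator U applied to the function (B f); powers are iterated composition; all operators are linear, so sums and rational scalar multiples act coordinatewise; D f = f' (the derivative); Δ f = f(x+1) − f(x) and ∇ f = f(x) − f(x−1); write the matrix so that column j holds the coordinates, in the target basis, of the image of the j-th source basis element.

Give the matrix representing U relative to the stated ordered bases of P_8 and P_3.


the matrix is [[0, 0, 0, 0, 0, 120, 720, 2940, 10080]; [0, 0, 0, 0, 0, 0, 720, 5040, 23520]; [0, 0, 0, 0, 0, 0, 0, 2520, 20160]; [0, 0, 0, 0, 0, 0, 0, 0, 6720]] (rows listed top to bottom)

image of 1: 0
image of x: 0
image of x^2: 0
image of x^3: 0
image of x^4: 0
image of x^5: 120
image of x^6: 720x + 720
image of x^7: 2520x^2 + 5040x + 2940
image of x^8: 6720x^3 + 20160x^2 + 23520x + 10080
each image's coordinates form column j of the matrix


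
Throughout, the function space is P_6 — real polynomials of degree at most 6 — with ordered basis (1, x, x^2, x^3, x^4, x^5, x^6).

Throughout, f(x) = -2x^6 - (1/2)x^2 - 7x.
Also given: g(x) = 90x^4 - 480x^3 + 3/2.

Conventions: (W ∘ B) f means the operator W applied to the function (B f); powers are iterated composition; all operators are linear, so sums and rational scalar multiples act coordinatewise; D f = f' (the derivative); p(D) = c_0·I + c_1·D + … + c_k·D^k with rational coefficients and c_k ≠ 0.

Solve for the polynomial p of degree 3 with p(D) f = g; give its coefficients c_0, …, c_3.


D^0 f = -2x^6 - (1/2)x^2 - 7x
D^1 f = -12x^5 - x - 7
D^2 f = -60x^4 - 1
D^3 f = -240x^3
matching coefficients of g against c_0 f + c_1 Df + … from the top degree down determines the c_i
solution: c_0 = 0, c_1 = 0, c_2 = -3/2, c_3 = 2

c_0 = 0, c_1 = 0, c_2 = -3/2, c_3 = 2


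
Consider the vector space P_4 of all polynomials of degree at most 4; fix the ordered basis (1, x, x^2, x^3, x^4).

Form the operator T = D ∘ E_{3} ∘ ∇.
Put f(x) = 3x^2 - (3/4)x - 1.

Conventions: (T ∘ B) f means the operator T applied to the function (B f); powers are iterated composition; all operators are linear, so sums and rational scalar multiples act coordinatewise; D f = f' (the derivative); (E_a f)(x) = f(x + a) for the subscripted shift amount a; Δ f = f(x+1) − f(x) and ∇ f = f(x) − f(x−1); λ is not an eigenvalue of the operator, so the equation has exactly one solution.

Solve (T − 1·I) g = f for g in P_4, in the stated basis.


the result is g(x) = -3x^2 + (3/4)x - 5

write g with unknown coordinates in the stated basis and equate coefficients in (T − 1·I) g = f
solving from the highest basis element down gives g = -3x^2 + (3/4)x - 5
check: T g = -6
so T g − 1·g = 3x^2 - (3/4)x - 1 = f ✓


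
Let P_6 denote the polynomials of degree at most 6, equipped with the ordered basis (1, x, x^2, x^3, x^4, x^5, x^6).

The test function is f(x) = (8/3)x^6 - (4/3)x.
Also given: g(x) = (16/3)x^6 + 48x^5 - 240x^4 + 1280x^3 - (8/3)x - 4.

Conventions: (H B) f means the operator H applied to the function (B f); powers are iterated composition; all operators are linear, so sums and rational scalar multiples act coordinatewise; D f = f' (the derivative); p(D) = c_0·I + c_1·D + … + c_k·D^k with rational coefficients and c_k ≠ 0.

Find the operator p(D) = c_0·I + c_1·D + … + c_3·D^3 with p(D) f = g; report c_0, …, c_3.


D^0 f = (8/3)x^6 - (4/3)x
D^1 f = 16x^5 - 4/3
D^2 f = 80x^4
D^3 f = 320x^3
matching coefficients of g against c_0 f + c_1 Df + … from the top degree down determines the c_i
solution: c_0 = 2, c_1 = 3, c_2 = -3, c_3 = 4

c_0 = 2, c_1 = 3, c_2 = -3, c_3 = 4


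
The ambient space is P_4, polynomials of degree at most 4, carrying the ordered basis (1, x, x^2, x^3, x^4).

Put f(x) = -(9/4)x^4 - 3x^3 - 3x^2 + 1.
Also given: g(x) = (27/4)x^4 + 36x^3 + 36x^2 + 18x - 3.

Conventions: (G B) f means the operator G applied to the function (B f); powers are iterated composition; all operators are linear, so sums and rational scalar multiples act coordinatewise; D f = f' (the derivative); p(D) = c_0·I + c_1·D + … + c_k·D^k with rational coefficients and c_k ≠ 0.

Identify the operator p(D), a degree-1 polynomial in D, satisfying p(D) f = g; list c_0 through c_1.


c_0 = -3, c_1 = -3

D^0 f = -(9/4)x^4 - 3x^3 - 3x^2 + 1
D^1 f = -9x^3 - 9x^2 - 6x
matching coefficients of g against c_0 f + c_1 Df + … from the top degree down determines the c_i
solution: c_0 = -3, c_1 = -3


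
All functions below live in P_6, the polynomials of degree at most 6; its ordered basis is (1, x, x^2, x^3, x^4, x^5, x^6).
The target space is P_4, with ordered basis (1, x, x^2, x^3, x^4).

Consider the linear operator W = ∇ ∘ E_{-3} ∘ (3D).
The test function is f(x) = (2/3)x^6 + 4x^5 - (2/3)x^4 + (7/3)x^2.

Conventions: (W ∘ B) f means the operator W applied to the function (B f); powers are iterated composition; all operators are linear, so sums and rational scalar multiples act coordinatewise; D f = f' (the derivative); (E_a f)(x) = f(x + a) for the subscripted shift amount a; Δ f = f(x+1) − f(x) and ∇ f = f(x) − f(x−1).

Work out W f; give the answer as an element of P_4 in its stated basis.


g(x) = 60x^4 - 600x^3 + 1896x^2 - 1452x - 1410

D f = 4x^5 + 20x^4 - (8/3)x^3 + (14/3)x
(3D) f = 12x^5 + 60x^4 - 8x^3 + 14x
E_{-3} (3D) f = 12x^5 - 120x^4 + 352x^3 + 72x^2 - 1822x + 2118
∇ E_{-3} (3D) f = 60x^4 - 600x^3 + 1896x^2 - 1452x - 1410


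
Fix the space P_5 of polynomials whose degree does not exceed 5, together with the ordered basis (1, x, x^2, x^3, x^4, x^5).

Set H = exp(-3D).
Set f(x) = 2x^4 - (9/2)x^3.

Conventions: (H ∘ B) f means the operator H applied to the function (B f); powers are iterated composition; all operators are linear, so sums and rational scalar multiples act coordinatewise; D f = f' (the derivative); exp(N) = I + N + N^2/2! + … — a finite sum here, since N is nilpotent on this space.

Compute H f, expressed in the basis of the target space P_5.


order-1 term: -24x^3 + (81/2)x^2
order-2 term: 108x^2 - (243/2)x
order-3 term: -216x + 243/2
order-4 term: 162
the series for exp(-3D) f terminates at order 4
exp(-3D) f = 2x^4 - (57/2)x^3 + (297/2)x^2 - (675/2)x + 567/2

g(x) = 2x^4 - (57/2)x^3 + (297/2)x^2 - (675/2)x + 567/2


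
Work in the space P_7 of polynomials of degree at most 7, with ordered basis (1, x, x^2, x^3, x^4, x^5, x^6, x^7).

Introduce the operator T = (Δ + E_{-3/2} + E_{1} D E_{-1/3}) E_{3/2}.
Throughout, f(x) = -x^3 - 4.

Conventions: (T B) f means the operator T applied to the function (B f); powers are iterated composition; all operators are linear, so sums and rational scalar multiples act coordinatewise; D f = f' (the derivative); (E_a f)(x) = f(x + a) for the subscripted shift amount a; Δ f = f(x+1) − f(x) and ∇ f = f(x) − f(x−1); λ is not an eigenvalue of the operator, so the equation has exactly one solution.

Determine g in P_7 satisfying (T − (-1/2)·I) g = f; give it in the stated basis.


write g with unknown coordinates in the stated basis and equate coefficients in (T − (-1/2)·I) g = f
solving from the highest basis element down gives g = -(2/3)x^3 + (8/3)x^2 + 4x - 100/9
check: T g = -(2/3)x^3 - (4/3)x^2 - 2x + 14/9
so T g − (-1/2)·g = -x^3 - 4 = f ✓

the result is g(x) = -(2/3)x^3 + (8/3)x^2 + 4x - 100/9


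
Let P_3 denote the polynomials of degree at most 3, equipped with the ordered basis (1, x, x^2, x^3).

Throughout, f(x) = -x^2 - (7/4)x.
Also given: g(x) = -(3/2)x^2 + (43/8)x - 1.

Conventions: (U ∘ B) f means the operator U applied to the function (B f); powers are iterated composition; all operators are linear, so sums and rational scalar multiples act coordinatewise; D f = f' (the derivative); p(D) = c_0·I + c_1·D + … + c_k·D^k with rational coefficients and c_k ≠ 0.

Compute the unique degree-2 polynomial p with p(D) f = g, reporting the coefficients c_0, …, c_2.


p(D) = (3/2)·I − 4·D + 4·D^2, i.e. c_0 = 3/2, c_1 = -4, c_2 = 4

D^0 f = -x^2 - (7/4)x
D^1 f = -2x - 7/4
D^2 f = -2
matching coefficients of g against c_0 f + c_1 Df + … from the top degree down determines the c_i
solution: c_0 = 3/2, c_1 = -4, c_2 = 4


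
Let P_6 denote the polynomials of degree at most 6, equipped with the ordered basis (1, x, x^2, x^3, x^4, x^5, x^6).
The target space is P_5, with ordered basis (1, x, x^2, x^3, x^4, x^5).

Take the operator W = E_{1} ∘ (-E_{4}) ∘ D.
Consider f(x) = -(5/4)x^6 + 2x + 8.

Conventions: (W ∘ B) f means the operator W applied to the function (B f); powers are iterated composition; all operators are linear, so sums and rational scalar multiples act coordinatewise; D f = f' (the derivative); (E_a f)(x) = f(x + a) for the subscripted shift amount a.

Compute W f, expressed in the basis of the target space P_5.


g(x) = (15/2)x^5 + (375/2)x^4 + 1875x^3 + 9375x^2 + (46875/2)x + 46871/2

D f = -(15/2)x^5 + 2
E_{4} D f = -(15/2)x^5 - 150x^4 - 1200x^3 - 4800x^2 - 9600x - 7678
(-E_{4}) D f = (15/2)x^5 + 150x^4 + 1200x^3 + 4800x^2 + 9600x + 7678
E_{1} (-E_{4}) D f = (15/2)x^5 + (375/2)x^4 + 1875x^3 + 9375x^2 + (46875/2)x + 46871/2


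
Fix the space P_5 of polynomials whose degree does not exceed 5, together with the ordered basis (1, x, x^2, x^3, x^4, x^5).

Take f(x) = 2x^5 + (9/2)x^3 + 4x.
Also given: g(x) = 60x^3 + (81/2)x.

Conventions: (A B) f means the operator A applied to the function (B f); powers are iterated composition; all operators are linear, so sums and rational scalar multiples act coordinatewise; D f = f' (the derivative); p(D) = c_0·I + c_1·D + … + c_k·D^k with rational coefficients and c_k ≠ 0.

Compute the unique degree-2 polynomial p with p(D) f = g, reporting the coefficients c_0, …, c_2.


p(D) = (3/2)·D^2, i.e. c_0 = 0, c_1 = 0, c_2 = 3/2

D^0 f = 2x^5 + (9/2)x^3 + 4x
D^1 f = 10x^4 + (27/2)x^2 + 4
D^2 f = 40x^3 + 27x
matching coefficients of g against c_0 f + c_1 Df + … from the top degree down determines the c_i
solution: c_0 = 0, c_1 = 0, c_2 = 3/2


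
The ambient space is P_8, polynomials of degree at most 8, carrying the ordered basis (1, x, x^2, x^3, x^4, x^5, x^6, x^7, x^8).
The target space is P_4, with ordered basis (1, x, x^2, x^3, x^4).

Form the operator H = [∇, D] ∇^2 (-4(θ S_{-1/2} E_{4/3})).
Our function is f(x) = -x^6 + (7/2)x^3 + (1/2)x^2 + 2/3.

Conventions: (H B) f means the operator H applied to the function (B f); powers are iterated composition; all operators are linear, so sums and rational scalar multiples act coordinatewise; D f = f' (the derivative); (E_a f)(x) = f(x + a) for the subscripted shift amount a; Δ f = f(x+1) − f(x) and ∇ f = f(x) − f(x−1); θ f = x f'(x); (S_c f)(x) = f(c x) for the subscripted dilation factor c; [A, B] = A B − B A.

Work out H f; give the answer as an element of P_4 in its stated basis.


the image equals g(x) = 0

E_{4/3} f = -x^6 - 8x^5 - (80/3)x^4 - (2371/54)x^3 - (1777/54)x^2 - (428/81)x + 3086/729
S_{-1/2} E_{4/3} f = -(1/64)x^6 + (1/4)x^5 - (5/3)x^4 + (2371/432)x^3 - (1777/216)x^2 + (214/81)x + 3086/729
θ S_{-1/2} E_{4/3} f = -(3/32)x^6 + (5/4)x^5 - (20/3)x^4 + (2371/144)x^3 - (1777/108)x^2 + (214/81)x
(-4(θ S_{-1/2} E_{4/3})) f = (3/8)x^6 - 5x^5 + (80/3)x^4 - (2371/36)x^3 + (1777/27)x^2 - (856/81)x
∇ (-4(θ S_{-1/2} E_{4/3})) f = (9/4)x^5 - (245/8)x^4 + (985/6)x^3 - (9917/24)x^2 + (25009/54)x - 112937/648
∇ ∇ (-4(θ S_{-1/2} E_{4/3})) f = (45/4)x^4 - 145x^3 + (2795/4)x^2 - (4358/3)x + 115925/108
D ∇^2 (-4(θ S_{-1/2} E_{4/3})) f = 45x^3 - 435x^2 + (2795/2)x - 4358/3
∇ D ∇^2 (-4(θ S_{-1/2} E_{4/3})) f = 135x^2 - 1005x + 3755/2
∇ ∇^2 (-4(θ S_{-1/2} E_{4/3})) f = 45x^3 - (1005/2)x^2 + (3755/2)x - 6923/3
D ∇ ∇^2 (-4(θ S_{-1/2} E_{4/3})) f = 135x^2 - 1005x + 3755/2
[∇, D] ∇^2 (-4(θ S_{-1/2} E_{4/3})) f = 0


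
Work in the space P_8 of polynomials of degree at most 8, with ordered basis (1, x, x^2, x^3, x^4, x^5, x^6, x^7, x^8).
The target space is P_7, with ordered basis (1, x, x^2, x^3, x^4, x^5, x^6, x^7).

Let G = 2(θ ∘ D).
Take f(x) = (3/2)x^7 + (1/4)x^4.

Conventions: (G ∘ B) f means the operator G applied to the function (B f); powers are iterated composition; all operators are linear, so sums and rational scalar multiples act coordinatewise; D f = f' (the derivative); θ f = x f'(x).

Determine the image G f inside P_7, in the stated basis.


the result is g(x) = 126x^6 + 6x^3

D f = (21/2)x^6 + x^3
θ D f = 63x^6 + 3x^3
(2(θ ∘ D)) f = 126x^6 + 6x^3


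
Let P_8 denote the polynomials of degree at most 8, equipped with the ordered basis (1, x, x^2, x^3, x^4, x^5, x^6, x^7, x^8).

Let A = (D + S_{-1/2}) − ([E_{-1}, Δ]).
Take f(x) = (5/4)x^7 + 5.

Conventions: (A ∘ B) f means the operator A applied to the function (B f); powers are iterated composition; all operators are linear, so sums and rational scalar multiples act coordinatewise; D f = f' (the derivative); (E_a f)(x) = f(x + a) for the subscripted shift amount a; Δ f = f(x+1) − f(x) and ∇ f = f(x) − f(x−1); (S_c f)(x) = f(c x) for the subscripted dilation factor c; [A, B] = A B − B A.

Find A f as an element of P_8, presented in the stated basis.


g(x) = -(5/512)x^7 + (35/4)x^6 + 5

D f = (35/4)x^6
S_{-1/2} f = -(5/512)x^7 + 5
(D + S_{-1/2}) f = -(5/512)x^7 + (35/4)x^6 + 5
Δ f = (35/4)x^6 + (105/4)x^5 + (175/4)x^4 + (175/4)x^3 + (105/4)x^2 + (35/4)x + 5/4
E_{-1} Δ f = (35/4)x^6 - (105/4)x^5 + (175/4)x^4 - (175/4)x^3 + (105/4)x^2 - (35/4)x + 5/4
E_{-1} f = (5/4)x^7 - (35/4)x^6 + (105/4)x^5 - (175/4)x^4 + (175/4)x^3 - (105/4)x^2 + (35/4)x + 15/4
Δ E_{-1} f = (35/4)x^6 - (105/4)x^5 + (175/4)x^4 - (175/4)x^3 + (105/4)x^2 - (35/4)x + 5/4
[E_{-1}, Δ] f = 0
(-([E_{-1}, Δ])) f = 0
((D + S_{-1/2}) − ([E_{-1}, Δ])) f = -(5/512)x^7 + (35/4)x^6 + 5


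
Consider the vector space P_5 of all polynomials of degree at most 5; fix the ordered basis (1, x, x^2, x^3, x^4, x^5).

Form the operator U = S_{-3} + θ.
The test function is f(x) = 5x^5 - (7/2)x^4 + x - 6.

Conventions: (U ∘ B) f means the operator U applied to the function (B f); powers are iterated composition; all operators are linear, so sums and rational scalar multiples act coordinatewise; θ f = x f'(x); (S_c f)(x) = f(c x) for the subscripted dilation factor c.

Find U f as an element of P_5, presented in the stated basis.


S_{-3} f = -1215x^5 - (567/2)x^4 - 3x - 6
θ f = 25x^5 - 14x^4 + x
(S_{-3} + θ) f = -1190x^5 - (595/2)x^4 - 2x - 6

the result is g(x) = -1190x^5 - (595/2)x^4 - 2x - 6


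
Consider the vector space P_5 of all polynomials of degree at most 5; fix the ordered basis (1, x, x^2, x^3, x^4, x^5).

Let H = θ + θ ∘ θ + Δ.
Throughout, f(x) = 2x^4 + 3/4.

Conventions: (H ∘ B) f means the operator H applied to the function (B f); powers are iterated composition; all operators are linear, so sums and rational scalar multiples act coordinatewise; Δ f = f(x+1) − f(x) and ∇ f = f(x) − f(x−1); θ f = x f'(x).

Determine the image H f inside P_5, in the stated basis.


θ f = 8x^4
θ f = 8x^4
θ θ f = 32x^4
Δ f = 8x^3 + 12x^2 + 8x + 2
(θ + θ ∘ θ + Δ) f = 40x^4 + 8x^3 + 12x^2 + 8x + 2

the image equals g(x) = 40x^4 + 8x^3 + 12x^2 + 8x + 2


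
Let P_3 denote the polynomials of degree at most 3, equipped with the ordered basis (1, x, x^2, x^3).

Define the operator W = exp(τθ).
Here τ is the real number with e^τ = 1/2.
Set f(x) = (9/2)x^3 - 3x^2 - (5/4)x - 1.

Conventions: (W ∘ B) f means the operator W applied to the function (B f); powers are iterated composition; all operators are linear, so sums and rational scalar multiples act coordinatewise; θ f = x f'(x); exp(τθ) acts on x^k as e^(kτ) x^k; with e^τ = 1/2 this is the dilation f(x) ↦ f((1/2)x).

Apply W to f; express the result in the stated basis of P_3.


exp(τθ) x^k = e^(kτ) x^k; with e^τ = 1/2 this sends x^k to (1/2)^k x^k
x ↦ 1/2 x
x^2 ↦ 1/4 x^2
x^3 ↦ 1/8 x^3
applying this coordinatewise to f: exp(τθ) f = (9/16)x^3 - (3/4)x^2 - (5/8)x - 1

the result is g(x) = (9/16)x^3 - (3/4)x^2 - (5/8)x - 1


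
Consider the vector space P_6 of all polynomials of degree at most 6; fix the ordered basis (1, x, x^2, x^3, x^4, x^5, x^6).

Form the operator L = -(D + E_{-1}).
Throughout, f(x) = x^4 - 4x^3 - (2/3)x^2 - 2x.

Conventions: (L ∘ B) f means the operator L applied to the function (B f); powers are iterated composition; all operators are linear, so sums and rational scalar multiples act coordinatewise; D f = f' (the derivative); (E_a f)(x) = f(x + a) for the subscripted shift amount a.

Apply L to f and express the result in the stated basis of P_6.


D f = 4x^3 - 12x^2 - (4/3)x - 2
E_{-1} f = x^4 - 8x^3 + (52/3)x^2 - (50/3)x + 19/3
(D + E_{-1}) f = x^4 - 4x^3 + (16/3)x^2 - 18x + 13/3
(-(D + E_{-1})) f = -x^4 + 4x^3 - (16/3)x^2 + 18x - 13/3

the image equals g(x) = -x^4 + 4x^3 - (16/3)x^2 + 18x - 13/3


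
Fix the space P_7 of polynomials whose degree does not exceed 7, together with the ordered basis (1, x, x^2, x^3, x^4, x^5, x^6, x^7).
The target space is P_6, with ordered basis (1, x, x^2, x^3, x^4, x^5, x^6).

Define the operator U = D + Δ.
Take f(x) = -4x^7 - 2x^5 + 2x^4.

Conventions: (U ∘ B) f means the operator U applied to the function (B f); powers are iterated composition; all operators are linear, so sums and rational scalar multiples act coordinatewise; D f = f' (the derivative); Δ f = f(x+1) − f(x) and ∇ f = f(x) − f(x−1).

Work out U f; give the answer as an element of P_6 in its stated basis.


D f = -28x^6 - 10x^4 + 8x^3
Δ f = -28x^6 - 84x^5 - 150x^4 - 152x^3 - 92x^2 - 30x - 4
(D + Δ) f = -56x^6 - 84x^5 - 160x^4 - 144x^3 - 92x^2 - 30x - 4

the image equals g(x) = -56x^6 - 84x^5 - 160x^4 - 144x^3 - 92x^2 - 30x - 4


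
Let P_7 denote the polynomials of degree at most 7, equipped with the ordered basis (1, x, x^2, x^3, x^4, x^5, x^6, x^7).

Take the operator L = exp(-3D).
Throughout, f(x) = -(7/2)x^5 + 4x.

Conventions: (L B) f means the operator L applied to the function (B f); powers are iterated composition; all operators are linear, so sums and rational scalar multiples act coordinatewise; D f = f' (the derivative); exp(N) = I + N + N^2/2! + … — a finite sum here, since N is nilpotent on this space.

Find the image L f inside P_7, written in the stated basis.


the image equals g(x) = -(7/2)x^5 + (105/2)x^4 - 315x^3 + 945x^2 - (2827/2)x + 1677/2

order-1 term: (105/2)x^4 - 12
order-2 term: -315x^3
order-3 term: 945x^2
order-4 term: -(2835/2)x
order-5 term: 1701/2
the series for exp(-3D) f terminates at order 5
exp(-3D) f = -(7/2)x^5 + (105/2)x^4 - 315x^3 + 945x^2 - (2827/2)x + 1677/2


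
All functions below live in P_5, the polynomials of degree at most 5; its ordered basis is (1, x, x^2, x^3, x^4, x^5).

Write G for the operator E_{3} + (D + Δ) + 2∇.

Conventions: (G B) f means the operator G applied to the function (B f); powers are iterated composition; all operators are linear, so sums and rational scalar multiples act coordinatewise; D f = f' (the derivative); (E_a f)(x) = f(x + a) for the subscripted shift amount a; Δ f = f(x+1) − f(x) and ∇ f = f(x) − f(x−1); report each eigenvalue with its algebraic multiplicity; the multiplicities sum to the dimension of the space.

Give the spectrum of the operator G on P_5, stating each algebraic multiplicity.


image of 1: 1
image of x: x + 7
image of x^2: x^2 + 14x + 8
image of x^3: x^3 + 21x^2 + 24x + 30
image of x^4: x^4 + 28x^3 + 48x^2 + 120x + 80
image of x^5: x^5 + 35x^4 + 80x^3 + 300x^2 + 400x + 246
the matrix is upper triangular; its diagonal is (1, 1, 1, 1, 1, 1)
for a triangular matrix the eigenvalues are the diagonal entries, with algebraic multiplicity their repetition count

λ = 1 (multiplicity 6)


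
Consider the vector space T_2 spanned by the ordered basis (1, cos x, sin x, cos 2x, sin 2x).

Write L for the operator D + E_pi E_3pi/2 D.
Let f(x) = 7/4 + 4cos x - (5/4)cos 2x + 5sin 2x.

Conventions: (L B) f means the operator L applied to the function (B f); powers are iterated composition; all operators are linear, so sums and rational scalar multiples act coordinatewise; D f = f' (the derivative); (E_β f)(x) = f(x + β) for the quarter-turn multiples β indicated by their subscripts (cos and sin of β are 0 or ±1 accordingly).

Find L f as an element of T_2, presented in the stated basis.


D f = -4sin x + 10cos 2x + (5/2)sin 2x
D f = -4sin x + 10cos 2x + (5/2)sin 2x
E_3pi/2 D f = 4cos x - 10cos 2x - (5/2)sin 2x
E_pi E_3pi/2 D f = -4cos x - 10cos 2x - (5/2)sin 2x
(D + E_pi E_3pi/2 D) f = -4cos x - 4sin x

the image equals g(x) = -4cos x - 4sin x


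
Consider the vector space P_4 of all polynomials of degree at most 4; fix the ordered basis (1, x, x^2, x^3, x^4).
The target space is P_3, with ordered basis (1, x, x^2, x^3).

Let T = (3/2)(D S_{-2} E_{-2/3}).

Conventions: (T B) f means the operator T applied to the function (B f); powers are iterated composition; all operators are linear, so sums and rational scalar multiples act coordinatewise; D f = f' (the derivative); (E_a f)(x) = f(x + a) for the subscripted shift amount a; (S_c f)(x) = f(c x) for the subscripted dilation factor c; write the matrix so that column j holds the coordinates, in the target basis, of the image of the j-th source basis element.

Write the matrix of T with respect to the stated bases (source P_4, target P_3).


image of 1: 0
image of x: -3
image of x^2: 12x + 4
image of x^3: -36x^2 - 24x - 4
image of x^4: 96x^3 + 96x^2 + 32x + 32/9
each image's coordinates form column j of the matrix

the matrix is [[0, -3, 4, -4, 32/9]; [0, 0, 12, -24, 32]; [0, 0, 0, -36, 96]; [0, 0, 0, 0, 96]] (rows listed top to bottom)


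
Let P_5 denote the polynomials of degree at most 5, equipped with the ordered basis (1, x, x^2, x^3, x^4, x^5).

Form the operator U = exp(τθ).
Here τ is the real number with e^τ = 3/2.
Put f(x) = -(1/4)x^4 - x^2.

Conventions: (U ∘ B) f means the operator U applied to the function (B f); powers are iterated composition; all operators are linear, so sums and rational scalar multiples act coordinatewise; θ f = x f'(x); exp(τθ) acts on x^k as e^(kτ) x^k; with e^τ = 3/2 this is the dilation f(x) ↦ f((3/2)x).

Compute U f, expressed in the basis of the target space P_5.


g(x) = -(81/64)x^4 - (9/4)x^2

exp(τθ) x^k = e^(kτ) x^k; with e^τ = 3/2 this sends x^k to (3/2)^k x^k
x^2 ↦ 9/4 x^2
x^4 ↦ 81/16 x^4
applying this coordinatewise to f: exp(τθ) f = -(81/64)x^4 - (9/4)x^2


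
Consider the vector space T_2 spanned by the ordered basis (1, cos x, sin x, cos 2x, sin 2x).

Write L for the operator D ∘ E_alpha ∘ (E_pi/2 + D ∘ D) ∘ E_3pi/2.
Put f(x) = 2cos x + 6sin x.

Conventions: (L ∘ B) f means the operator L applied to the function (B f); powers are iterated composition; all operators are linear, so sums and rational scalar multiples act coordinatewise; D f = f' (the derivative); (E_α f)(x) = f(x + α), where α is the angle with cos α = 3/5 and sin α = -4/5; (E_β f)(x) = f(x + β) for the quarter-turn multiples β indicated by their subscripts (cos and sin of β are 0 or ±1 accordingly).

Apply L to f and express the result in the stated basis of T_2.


the image equals g(x) = (44/5)cos x - (8/5)sin x

E_3pi/2 f = -6cos x + 2sin x
E_pi/2 E_3pi/2 f = 2cos x + 6sin x
D E_3pi/2 f = 2cos x + 6sin x
D D E_3pi/2 f = 6cos x - 2sin x
(E_pi/2 + D ∘ D) E_3pi/2 f = 8cos x + 4sin x
E_alpha (E_pi/2 + D ∘ D) E_3pi/2 f = (8/5)cos x + (44/5)sin x
D E_alpha (E_pi/2 + D ∘ D) E_3pi/2 f = (44/5)cos x - (8/5)sin x


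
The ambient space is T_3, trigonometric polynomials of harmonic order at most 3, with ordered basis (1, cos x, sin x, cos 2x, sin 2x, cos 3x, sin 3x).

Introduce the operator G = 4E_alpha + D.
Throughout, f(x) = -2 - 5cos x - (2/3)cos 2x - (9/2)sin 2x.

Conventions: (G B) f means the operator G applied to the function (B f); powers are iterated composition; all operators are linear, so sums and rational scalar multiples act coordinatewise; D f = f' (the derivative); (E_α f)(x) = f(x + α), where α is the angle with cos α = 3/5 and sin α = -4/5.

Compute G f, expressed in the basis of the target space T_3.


the result is g(x) = -8 - 12cos x - 11sin x + (677/75)cos 2x + (286/75)sin 2x

E_alpha f = -2 - 3cos x - 4sin x + (338/75)cos 2x + (31/50)sin 2x
(4E_alpha) f = -8 - 12cos x - 16sin x + (1352/75)cos 2x + (62/25)sin 2x
D f = 5sin x - 9cos 2x + (4/3)sin 2x
(4E_alpha + D) f = -8 - 12cos x - 11sin x + (677/75)cos 2x + (286/75)sin 2x


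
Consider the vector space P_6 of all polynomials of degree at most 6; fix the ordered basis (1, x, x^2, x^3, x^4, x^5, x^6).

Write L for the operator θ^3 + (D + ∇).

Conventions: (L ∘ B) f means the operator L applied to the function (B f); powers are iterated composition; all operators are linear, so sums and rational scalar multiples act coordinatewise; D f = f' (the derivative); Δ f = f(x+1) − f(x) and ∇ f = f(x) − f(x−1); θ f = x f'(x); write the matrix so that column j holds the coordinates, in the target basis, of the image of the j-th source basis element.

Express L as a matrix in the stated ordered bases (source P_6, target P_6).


the matrix is [[0, 2, -1, 1, -1, 1, -1]; [0, 1, 4, -3, 4, -5, 6]; [0, 0, 8, 6, -6, 10, -15]; [0, 0, 0, 27, 8, -10, 20]; [0, 0, 0, 0, 64, 10, -15]; [0, 0, 0, 0, 0, 125, 12]; [0, 0, 0, 0, 0, 0, 216]] (rows listed top to bottom)

image of 1: 0
image of x: x + 2
image of x^2: 8x^2 + 4x - 1
image of x^3: 27x^3 + 6x^2 - 3x + 1
image of x^4: 64x^4 + 8x^3 - 6x^2 + 4x - 1
image of x^5: 125x^5 + 10x^4 - 10x^3 + 10x^2 - 5x + 1
image of x^6: 216x^6 + 12x^5 - 15x^4 + 20x^3 - 15x^2 + 6x - 1
each image's coordinates form column j of the matrix


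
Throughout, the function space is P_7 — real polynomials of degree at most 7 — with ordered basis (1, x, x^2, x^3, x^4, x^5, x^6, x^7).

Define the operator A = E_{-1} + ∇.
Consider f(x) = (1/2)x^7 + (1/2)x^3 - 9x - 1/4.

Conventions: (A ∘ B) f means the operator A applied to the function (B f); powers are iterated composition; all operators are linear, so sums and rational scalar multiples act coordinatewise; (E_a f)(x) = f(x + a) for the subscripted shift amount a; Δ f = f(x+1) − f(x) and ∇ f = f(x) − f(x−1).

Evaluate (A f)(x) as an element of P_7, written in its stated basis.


E_{-1} f = (1/2)x^7 - (7/2)x^6 + (21/2)x^5 - (35/2)x^4 + 18x^3 - 12x^2 - 4x + 31/4
∇ f = (7/2)x^6 - (21/2)x^5 + (35/2)x^4 - (35/2)x^3 + 12x^2 - 5x - 8
(E_{-1} + ∇) f = (1/2)x^7 + (1/2)x^3 - 9x - 1/4

the result is g(x) = (1/2)x^7 + (1/2)x^3 - 9x - 1/4


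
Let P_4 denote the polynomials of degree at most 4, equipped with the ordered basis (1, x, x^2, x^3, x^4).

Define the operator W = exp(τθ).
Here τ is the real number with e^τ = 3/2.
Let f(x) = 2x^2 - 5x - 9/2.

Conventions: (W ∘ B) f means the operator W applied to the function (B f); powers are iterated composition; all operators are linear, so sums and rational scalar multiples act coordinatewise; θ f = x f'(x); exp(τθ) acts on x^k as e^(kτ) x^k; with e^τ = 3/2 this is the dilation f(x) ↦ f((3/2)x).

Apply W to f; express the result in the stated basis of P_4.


exp(τθ) x^k = e^(kτ) x^k; with e^τ = 3/2 this sends x^k to (3/2)^k x^k
x ↦ 3/2 x
x^2 ↦ 9/4 x^2
applying this coordinatewise to f: exp(τθ) f = (9/2)x^2 - (15/2)x - 9/2

the image equals g(x) = (9/2)x^2 - (15/2)x - 9/2


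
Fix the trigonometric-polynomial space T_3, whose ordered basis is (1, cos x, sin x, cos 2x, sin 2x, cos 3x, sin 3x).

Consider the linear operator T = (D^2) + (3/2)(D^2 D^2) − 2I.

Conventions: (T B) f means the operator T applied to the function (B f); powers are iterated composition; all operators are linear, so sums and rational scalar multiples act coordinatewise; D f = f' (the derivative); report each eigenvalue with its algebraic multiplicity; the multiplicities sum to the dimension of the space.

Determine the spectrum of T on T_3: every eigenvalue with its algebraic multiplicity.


image of 1: -2
image of cos x: -(3/2)cos x
image of sin x: -(3/2)sin x
image of cos 2x: 18cos 2x
image of sin 2x: 18sin 2x
image of cos 3x: (221/2)cos 3x
image of sin 3x: (221/2)sin 3x
the matrix is diagonal; its diagonal is (-2, -3/2, -3/2, 18, 18, 221/2, 221/2)
for a triangular matrix the eigenvalues are the diagonal entries, with algebraic multiplicity their repetition count

λ = -2 (multiplicity 1), λ = -3/2 (multiplicity 2), λ = 18 (multiplicity 2), λ = 221/2 (multiplicity 2)


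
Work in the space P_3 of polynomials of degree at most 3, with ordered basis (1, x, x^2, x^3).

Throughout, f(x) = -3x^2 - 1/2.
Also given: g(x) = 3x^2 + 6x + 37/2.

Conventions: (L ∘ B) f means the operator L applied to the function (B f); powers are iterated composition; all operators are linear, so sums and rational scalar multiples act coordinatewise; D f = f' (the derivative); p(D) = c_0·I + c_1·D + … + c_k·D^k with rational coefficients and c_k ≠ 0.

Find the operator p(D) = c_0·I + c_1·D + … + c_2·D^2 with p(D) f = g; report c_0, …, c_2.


D^0 f = -3x^2 - 1/2
D^1 f = -6x
D^2 f = -6
matching coefficients of g against c_0 f + c_1 Df + … from the top degree down determines the c_i
solution: c_0 = -1, c_1 = -1, c_2 = -3

p(D) = -I − D − 3·D^2, i.e. c_0 = -1, c_1 = -1, c_2 = -3
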